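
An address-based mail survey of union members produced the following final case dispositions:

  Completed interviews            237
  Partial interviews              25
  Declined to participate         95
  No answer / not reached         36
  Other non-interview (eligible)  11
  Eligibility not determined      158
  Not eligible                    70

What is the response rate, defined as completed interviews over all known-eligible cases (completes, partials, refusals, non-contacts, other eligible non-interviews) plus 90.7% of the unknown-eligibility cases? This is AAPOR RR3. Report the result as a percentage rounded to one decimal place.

43.3%

Numerator: 237
Determined eligible: 237 + 25 + 95 + 36 + 11 = 404
e × U: 0.9070 × 158 = 143.31
Denominator: 404 + 143.31 = 547.31
RR3 = 237 / 547.31 = 0.4330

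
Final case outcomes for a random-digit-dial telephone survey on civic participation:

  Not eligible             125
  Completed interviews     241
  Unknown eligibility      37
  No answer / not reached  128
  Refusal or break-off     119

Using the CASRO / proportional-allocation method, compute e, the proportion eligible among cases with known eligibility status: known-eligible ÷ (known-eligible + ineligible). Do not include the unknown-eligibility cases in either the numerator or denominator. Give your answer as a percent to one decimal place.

Eligible (known) = 241 + 119 + 128 = 488
e = 488 / (488 + 125) = 488 / 613 = 0.7961

79.6%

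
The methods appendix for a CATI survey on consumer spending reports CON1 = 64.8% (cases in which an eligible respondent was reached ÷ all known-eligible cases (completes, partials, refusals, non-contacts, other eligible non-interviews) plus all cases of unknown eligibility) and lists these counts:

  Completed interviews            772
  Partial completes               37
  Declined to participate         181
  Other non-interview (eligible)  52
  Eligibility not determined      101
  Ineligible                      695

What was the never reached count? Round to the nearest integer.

465

Top → 772 + 37 + 181 + 52 = 1042
CON1 = 1042 / D = 0.648
D = 1042 / 0.648 = 1608.0
Remaining denominator categories sum to 1143
never reached = 1608.0 − 1143 ≈ 465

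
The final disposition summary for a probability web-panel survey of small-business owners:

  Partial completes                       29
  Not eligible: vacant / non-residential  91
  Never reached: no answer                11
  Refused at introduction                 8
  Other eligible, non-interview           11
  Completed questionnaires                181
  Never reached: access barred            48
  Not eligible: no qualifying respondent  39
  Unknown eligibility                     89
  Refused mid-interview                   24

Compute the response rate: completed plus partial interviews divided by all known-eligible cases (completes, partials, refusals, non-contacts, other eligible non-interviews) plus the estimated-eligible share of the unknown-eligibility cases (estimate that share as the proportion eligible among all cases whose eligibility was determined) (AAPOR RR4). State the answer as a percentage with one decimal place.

56.0%

Declined to participate = 8 + 24 = 32
Never reached = 11 + 48 = 59
Not eligible = 39 + 91 = 130
Numerator: 181 + 29 = 210
Eligible (known): 181 + 29 + 32 + 59 + 11 = 312
e = 312 / (312 + 130) = 312 / 442 = 0.7059
e × U: 0.7059 × 89 = 62.83
Denom: 312 + 62.83 = 374.83
RR4 = 210 / 374.83 = 0.5603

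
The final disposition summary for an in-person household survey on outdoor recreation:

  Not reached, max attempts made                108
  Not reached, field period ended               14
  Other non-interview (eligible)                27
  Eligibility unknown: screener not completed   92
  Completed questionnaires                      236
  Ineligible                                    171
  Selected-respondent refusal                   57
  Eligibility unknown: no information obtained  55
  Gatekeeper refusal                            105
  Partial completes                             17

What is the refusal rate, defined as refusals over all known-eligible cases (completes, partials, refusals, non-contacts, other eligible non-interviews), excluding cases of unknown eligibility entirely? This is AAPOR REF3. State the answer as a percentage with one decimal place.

Refusal or break-off = 105 + 57 = 162
Non-contacts = 14 + 108 = 122
Undetermined eligibility = 92 + 55 = 147
Num → 162
Denominator → 236 + 17 + 162 + 122 + 27 = 564
REF3 = 162 / 564 = 0.2872

28.7%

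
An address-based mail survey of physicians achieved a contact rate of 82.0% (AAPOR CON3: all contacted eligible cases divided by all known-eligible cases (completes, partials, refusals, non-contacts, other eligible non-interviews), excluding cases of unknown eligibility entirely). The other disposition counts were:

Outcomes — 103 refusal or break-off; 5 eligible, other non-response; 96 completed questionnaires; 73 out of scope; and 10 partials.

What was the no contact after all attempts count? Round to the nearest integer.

47

Numerator = 96 + 10 + 103 + 5 = 214
CON3 = 214 / D = 0.820
D = 214 / 0.820 = 261.0
Rest of base = 214
no contact after all attempts = 261.0 − 214 ≈ 47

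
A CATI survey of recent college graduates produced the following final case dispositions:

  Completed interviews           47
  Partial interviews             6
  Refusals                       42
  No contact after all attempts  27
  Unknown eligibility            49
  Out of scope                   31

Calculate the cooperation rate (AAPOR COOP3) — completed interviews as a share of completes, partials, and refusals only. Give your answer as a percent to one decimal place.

49.5%

Num = 47
Denom = 47 + 6 + 42 = 95
COOP3 = 47 / 95 = 0.4947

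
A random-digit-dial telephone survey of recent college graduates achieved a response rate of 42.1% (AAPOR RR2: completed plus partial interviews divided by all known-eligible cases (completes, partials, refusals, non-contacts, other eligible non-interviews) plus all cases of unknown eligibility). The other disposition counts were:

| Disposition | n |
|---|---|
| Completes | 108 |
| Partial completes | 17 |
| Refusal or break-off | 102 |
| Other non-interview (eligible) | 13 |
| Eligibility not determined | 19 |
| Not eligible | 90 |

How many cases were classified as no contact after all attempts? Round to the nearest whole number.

Top → 108 + 17 = 125
RR2 = 125 / D = 0.421
D = 125 / 0.421 = 296.9
Remaining denominator categories sum to 259
no contact after all attempts = 296.9 − 259 ≈ 38

38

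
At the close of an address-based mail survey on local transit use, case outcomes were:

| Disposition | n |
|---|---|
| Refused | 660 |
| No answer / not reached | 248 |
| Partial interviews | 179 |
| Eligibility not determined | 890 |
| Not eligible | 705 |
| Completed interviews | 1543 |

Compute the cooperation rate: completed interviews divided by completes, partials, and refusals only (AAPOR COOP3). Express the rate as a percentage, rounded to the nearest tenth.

Top = 1543
Base = 1543 + 179 + 660 = 2382
COOP3 = 1543 / 2382 = 0.6478

64.8%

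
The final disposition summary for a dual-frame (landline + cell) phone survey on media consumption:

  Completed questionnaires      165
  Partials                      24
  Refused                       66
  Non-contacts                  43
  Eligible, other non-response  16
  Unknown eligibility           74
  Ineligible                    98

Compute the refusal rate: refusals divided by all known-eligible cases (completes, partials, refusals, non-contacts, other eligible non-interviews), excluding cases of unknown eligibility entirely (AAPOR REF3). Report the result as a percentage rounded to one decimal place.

Numerator → 66
Denom → 165 + 24 + 66 + 43 + 16 = 314
REF3 = 66 / 314 = 0.2102

21.0%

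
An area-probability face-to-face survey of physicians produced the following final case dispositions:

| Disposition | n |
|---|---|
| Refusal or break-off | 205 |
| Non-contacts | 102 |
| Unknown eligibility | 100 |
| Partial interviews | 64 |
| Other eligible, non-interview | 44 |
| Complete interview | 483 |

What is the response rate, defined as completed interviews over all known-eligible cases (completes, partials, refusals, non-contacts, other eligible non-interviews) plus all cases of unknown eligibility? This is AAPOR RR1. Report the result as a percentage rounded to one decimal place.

Top: 483
Denom: 483 + 64 + 205 + 102 + 44 + 100 = 998
RR1 = 483 / 998 = 0.4840

48.4%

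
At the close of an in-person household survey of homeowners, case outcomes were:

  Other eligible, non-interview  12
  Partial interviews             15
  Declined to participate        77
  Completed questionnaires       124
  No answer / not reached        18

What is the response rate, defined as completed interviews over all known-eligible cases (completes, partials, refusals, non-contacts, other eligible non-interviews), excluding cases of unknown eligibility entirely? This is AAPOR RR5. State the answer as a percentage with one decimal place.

50.4%

Num = 124
Denominator = 124 + 15 + 77 + 18 + 12 = 246
RR5 = 124 / 246 = 0.5041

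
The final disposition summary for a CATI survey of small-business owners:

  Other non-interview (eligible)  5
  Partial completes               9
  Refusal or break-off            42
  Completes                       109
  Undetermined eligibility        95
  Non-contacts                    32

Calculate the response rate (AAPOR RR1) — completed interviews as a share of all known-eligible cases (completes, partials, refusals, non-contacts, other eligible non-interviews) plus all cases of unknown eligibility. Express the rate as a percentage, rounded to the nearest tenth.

37.3%

Top: 109
Denominator: 109 + 9 + 42 + 32 + 5 + 95 = 292
RR1 = 109 / 292 = 0.3733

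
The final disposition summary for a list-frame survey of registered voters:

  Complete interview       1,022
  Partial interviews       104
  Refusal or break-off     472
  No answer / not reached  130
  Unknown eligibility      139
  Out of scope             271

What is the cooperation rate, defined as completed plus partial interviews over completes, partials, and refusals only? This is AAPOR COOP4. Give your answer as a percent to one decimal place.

Top = 1022 + 104 = 1126
Denominator = 1022 + 104 + 472 = 1598
COOP4 = 1126 / 1598 = 0.7046

70.5%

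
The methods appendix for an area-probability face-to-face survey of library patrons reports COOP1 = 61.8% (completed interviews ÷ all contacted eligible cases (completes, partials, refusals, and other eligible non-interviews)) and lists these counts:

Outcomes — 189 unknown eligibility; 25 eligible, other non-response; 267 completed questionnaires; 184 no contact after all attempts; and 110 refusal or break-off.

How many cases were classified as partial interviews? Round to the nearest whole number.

30

COOP1 = 267 / D = 0.618
D = 267 / 0.618 = 432.0
Rest of base = 402
partial interviews = 432.0 − 402 ≈ 30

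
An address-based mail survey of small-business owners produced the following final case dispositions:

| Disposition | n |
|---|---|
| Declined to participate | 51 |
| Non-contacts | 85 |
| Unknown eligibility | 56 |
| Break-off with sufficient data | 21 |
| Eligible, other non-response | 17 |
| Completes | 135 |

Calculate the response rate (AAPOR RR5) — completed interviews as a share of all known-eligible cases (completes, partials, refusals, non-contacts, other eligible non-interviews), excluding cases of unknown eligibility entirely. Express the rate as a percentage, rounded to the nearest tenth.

Numerator → 135
Base → 135 + 21 + 51 + 85 + 17 = 309
RR5 = 135 / 309 = 0.4369

43.7%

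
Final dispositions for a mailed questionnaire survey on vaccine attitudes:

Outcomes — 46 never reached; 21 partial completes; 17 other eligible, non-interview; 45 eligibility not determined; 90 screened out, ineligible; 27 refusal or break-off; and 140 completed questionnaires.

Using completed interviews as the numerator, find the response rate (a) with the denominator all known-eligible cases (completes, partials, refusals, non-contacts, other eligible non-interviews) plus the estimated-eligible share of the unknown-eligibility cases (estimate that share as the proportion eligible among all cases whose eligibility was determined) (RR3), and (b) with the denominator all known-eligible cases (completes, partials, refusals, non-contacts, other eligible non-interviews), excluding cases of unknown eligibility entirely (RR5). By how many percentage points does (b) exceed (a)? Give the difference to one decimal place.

6.5

Top → 140
Known eligible → 140 + 21 + 27 + 46 + 17 = 251
e = 251 / (251 + 90) = 251 / 341 = 0.7361
e × U → 0.7361 × 45 = 33.12
Denominator → 251 + 33.12 = 284.12
RR3 = 140 / 284.12 = 0.4927
Denominator → 140 + 21 + 27 + 46 + 17 = 251
RR5 = 140 / 251 = 0.5578
Difference = 55.78 − 49.27 = 6.51 percentage points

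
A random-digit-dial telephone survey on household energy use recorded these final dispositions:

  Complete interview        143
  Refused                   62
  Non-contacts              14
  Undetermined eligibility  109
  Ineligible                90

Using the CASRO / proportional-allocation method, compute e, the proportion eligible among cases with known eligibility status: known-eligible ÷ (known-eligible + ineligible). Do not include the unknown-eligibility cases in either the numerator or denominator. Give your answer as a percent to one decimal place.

70.9%

Known eligible: 143 + 62 + 14 = 219
e = 219 / (219 + 90) = 219 / 309 = 0.7087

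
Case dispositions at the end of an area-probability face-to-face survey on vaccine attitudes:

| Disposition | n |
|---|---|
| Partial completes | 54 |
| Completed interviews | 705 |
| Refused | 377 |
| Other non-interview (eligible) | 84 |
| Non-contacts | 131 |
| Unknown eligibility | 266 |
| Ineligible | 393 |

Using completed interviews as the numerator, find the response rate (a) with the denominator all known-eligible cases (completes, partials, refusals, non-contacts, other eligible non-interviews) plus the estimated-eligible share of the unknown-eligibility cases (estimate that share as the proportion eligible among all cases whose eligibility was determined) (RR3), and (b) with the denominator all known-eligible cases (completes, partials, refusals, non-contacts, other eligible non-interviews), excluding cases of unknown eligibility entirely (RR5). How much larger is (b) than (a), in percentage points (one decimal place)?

6.9

Top = 705
Eligible (known) = 705 + 54 + 377 + 131 + 84 = 1351
e = 1351 / (1351 + 393) = 1351 / 1744 = 0.7747
e × U = 0.7747 × 266 = 206.07
Denominator = 1351 + 206.07 = 1557.07
RR3 = 705 / 1557.07 = 0.4528
Denominator = 705 + 54 + 377 + 131 + 84 = 1351
RR5 = 705 / 1351 = 0.5218
Difference = 52.18 − 45.28 = 6.90 percentage points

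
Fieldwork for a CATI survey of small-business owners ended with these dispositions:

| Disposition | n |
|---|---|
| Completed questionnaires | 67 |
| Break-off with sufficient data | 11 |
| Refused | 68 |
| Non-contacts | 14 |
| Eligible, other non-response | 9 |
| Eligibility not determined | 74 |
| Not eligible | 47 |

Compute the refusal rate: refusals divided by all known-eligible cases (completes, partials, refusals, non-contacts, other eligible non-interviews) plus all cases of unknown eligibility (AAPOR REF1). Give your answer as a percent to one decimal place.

28.0%

Num → 68
Denom → 67 + 11 + 68 + 14 + 9 + 74 = 243
REF1 = 68 / 243 = 0.2798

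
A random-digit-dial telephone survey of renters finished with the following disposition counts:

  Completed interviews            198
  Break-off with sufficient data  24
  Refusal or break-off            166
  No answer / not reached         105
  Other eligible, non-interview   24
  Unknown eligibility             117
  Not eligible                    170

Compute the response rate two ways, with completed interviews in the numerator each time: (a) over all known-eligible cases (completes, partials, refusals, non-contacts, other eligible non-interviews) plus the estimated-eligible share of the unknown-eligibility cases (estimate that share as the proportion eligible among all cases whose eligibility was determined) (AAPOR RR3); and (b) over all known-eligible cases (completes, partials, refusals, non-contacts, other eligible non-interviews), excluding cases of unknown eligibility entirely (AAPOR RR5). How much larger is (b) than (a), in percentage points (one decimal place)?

Top: 198
Determined eligible: 198 + 24 + 166 + 105 + 24 = 517
e = 517 / (517 + 170) = 517 / 687 = 0.7525
Eligible share of unknowns: 0.7525 × 117 = 88.04
Base: 517 + 88.04 = 605.04
RR3 = 198 / 605.04 = 0.3273
Base: 198 + 24 + 166 + 105 + 24 = 517
RR5 = 198 / 517 = 0.3830
Difference = 38.30 − 32.73 = 5.57 percentage points

5.6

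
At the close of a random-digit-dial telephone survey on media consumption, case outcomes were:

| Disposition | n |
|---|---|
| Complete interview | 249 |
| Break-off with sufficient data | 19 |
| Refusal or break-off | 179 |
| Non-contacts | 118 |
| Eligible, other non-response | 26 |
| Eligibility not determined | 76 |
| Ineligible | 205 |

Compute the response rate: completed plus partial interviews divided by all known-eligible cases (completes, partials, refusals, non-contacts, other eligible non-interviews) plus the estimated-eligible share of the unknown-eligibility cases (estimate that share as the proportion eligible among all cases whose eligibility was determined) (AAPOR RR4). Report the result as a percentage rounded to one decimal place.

Top → 249 + 19 = 268
Determined eligible → 249 + 19 + 179 + 118 + 26 = 591
e = 591 / (591 + 205) = 591 / 796 = 0.7425
Eligible share of unknowns → 0.7425 × 76 = 56.43
Denominator → 591 + 56.43 = 647.43
RR4 = 268 / 647.43 = 0.4139

41.4%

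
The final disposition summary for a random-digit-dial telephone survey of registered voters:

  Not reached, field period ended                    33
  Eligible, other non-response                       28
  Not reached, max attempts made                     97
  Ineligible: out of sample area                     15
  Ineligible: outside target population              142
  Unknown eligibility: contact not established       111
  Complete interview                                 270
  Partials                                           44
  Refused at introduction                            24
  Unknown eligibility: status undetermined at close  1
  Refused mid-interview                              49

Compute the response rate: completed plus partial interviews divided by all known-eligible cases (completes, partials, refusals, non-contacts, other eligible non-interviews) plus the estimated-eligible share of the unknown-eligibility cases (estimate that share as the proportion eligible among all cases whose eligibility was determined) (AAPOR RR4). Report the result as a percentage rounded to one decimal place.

Refused = 24 + 49 = 73
No answer / not reached = 33 + 97 = 130
Unknown if eligible = 111 + 1 = 112
Out of scope = 142 + 15 = 157
Num = 270 + 44 = 314
Known eligible = 270 + 44 + 73 + 130 + 28 = 545
e = 545 / (545 + 157) = 545 / 702 = 0.7764
Estimated eligible among unknowns = 0.7764 × 112 = 86.96
Denom = 545 + 86.96 = 631.96
RR4 = 314 / 631.96 = 0.4969

49.7%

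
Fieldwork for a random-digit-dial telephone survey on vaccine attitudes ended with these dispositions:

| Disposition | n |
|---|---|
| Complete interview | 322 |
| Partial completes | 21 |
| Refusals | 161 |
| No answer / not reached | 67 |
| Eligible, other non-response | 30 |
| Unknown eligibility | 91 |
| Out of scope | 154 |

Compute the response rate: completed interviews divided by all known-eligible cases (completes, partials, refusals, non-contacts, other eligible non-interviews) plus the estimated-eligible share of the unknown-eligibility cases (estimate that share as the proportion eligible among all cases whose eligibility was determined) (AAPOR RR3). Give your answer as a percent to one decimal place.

Numerator: 322
Determined eligible: 322 + 21 + 161 + 67 + 30 = 601
e = 601 / (601 + 154) = 601 / 755 = 0.7960
e × U: 0.7960 × 91 = 72.44
Denominator: 601 + 72.44 = 673.44
RR3 = 322 / 673.44 = 0.4781

47.8%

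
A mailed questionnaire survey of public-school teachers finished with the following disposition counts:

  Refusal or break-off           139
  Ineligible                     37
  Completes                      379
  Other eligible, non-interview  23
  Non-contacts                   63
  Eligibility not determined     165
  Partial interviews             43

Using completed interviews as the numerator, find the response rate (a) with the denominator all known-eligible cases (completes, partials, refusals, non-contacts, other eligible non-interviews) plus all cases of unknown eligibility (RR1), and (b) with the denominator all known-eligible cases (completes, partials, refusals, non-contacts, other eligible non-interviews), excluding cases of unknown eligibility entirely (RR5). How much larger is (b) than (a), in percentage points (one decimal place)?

Top = 379
Denom = 379 + 43 + 139 + 63 + 23 + 165 = 812
RR1 = 379 / 812 = 0.4667
Denom = 379 + 43 + 139 + 63 + 23 = 647
RR5 = 379 / 647 = 0.5858
Difference = 58.58 − 46.67 = 11.91 percentage points

11.9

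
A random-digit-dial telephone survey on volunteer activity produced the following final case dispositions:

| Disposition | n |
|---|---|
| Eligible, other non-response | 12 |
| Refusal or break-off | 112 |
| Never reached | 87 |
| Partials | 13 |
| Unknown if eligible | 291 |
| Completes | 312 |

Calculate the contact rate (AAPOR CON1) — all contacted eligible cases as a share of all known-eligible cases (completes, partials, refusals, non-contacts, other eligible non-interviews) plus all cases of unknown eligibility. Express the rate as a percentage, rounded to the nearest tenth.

54.3%

Numerator: 312 + 13 + 112 + 12 = 449
Denominator: 312 + 13 + 112 + 87 + 12 + 291 = 827
CON1 = 449 / 827 = 0.5429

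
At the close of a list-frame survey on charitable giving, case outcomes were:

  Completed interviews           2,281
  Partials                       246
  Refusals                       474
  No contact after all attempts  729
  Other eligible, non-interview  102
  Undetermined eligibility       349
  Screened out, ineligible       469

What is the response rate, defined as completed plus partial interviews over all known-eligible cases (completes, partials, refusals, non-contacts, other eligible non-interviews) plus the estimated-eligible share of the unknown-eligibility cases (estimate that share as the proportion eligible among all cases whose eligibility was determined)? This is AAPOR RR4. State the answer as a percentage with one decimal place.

61.0%

Num: 2281 + 246 = 2527
Determined eligible: 2281 + 246 + 474 + 729 + 102 = 3832
e = 3832 / (3832 + 469) = 3832 / 4301 = 0.8910
e × U: 0.8910 × 349 = 310.96
Denominator: 3832 + 310.96 = 4142.96
RR4 = 2527 / 4142.96 = 0.6100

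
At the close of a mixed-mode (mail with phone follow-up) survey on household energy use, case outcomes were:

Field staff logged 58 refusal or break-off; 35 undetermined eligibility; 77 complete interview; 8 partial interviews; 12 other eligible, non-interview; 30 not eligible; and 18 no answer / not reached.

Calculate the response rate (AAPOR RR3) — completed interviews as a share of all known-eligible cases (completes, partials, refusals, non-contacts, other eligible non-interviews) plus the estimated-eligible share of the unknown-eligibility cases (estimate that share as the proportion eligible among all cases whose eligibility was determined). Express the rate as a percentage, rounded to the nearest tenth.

Num: 77
Determined eligible: 77 + 8 + 58 + 18 + 12 = 173
e = 173 / (173 + 30) = 173 / 203 = 0.8522
Estimated eligible among unknowns: 0.8522 × 35 = 29.83
Denom: 173 + 29.83 = 202.83
RR3 = 77 / 202.83 = 0.3796

38.0%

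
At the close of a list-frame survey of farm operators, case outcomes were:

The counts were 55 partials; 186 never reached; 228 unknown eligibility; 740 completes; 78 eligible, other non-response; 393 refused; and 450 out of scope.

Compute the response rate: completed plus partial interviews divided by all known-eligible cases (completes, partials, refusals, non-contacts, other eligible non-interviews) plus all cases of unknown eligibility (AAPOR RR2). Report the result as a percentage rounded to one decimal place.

47.3%

Numerator = 740 + 55 = 795
Base = 740 + 55 + 393 + 186 + 78 + 228 = 1680
RR2 = 795 / 1680 = 0.4732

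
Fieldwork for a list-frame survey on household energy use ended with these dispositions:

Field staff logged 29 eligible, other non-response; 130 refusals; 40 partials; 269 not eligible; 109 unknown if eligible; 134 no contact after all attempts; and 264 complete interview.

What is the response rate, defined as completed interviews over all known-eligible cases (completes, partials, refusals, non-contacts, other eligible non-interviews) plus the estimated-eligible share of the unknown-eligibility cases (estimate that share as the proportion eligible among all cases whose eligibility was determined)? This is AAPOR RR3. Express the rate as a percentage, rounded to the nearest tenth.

Top = 264
Known eligible = 264 + 40 + 130 + 134 + 29 = 597
e = 597 / (597 + 269) = 597 / 866 = 0.6894
Estimated eligible among unknowns = 0.6894 × 109 = 75.14
Base = 597 + 75.14 = 672.14
RR3 = 264 / 672.14 = 0.3928

39.3%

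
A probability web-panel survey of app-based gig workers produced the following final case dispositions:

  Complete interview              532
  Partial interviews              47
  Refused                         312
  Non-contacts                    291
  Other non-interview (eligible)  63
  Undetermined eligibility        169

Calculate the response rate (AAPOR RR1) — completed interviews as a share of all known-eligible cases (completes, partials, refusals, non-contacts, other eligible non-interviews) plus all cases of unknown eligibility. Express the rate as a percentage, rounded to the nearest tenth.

37.6%

Numerator = 532
Base = 532 + 47 + 312 + 291 + 63 + 169 = 1414
RR1 = 532 / 1414 = 0.3762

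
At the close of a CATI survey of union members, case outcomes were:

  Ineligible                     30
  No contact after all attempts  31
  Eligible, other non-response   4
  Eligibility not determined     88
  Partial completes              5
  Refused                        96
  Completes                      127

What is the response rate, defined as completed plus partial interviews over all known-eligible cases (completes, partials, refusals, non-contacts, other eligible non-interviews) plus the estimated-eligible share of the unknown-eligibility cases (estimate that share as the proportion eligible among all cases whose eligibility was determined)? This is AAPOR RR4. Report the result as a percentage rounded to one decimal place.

38.6%

Num → 127 + 5 = 132
Known eligible → 127 + 5 + 96 + 31 + 4 = 263
e = 263 / (263 + 30) = 263 / 293 = 0.8976
e × U → 0.8976 × 88 = 78.99
Denom → 263 + 78.99 = 341.99
RR4 = 132 / 341.99 = 0.3860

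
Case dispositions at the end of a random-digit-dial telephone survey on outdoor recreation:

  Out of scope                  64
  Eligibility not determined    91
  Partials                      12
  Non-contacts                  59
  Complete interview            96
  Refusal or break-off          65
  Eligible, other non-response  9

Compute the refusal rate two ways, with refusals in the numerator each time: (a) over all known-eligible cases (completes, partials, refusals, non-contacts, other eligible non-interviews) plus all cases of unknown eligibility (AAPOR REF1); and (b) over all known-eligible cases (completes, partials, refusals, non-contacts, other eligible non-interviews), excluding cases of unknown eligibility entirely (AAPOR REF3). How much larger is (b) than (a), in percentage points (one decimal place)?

Top: 65
Denominator: 96 + 12 + 65 + 59 + 9 + 91 = 332
REF1 = 65 / 332 = 0.1958
Denominator: 96 + 12 + 65 + 59 + 9 = 241
REF3 = 65 / 241 = 0.2697
Difference = 26.97 − 19.58 = 7.39 percentage points

7.4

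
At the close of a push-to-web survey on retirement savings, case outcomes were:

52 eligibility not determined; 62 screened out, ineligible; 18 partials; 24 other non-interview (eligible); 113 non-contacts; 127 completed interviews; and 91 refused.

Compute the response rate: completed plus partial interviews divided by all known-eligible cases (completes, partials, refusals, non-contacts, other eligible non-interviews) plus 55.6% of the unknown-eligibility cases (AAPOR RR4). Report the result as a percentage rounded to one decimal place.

36.1%

Top: 127 + 18 = 145
Determined eligible: 127 + 18 + 91 + 113 + 24 = 373
Eligible share of unknowns: 0.5560 × 52 = 28.91
Base: 373 + 28.91 = 401.91
RR4 = 145 / 401.91 = 0.3608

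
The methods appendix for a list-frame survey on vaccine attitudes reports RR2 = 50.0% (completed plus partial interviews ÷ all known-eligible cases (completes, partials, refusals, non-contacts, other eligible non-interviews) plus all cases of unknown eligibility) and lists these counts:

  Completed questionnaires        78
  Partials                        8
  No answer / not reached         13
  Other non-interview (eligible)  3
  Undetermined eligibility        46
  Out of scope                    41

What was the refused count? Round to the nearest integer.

24

Top: 78 + 8 = 86
RR2 = 86 / D = 0.500
D = 86 / 0.500 = 172.0
Rest of base = 148
refused = 172.0 − 148 ≈ 24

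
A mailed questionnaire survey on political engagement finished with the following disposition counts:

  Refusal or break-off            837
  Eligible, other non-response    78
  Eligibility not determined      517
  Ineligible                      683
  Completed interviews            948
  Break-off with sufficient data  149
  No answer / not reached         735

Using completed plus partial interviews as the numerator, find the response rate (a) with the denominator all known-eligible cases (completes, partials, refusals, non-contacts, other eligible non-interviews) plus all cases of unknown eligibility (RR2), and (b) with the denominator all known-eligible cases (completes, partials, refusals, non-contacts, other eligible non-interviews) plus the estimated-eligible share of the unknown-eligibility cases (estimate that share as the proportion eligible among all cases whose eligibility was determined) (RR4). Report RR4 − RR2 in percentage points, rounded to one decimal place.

1.1

Num: 948 + 149 = 1097
Denominator: 948 + 149 + 837 + 735 + 78 + 517 = 3264
RR2 = 1097 / 3264 = 0.3361
Eligible (known): 948 + 149 + 837 + 735 + 78 = 2747
e = 2747 / (2747 + 683) = 2747 / 3430 = 0.8009
Estimated eligible among unknowns: 0.8009 × 517 = 414.07
Denominator: 2747 + 414.07 = 3161.07
RR4 = 1097 / 3161.07 = 0.3470
Difference = 34.70 − 33.61 = 1.09 percentage points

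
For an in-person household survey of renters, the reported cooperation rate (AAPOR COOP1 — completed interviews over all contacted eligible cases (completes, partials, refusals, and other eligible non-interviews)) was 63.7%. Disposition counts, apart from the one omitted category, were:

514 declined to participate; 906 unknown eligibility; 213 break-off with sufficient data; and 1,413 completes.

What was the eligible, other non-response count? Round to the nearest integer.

COOP1 = 1413 / D = 0.637
D = 1413 / 0.637 = 2218.2
Remaining denominator categories sum to 2140
eligible, other non-response = 2218.2 − 2140 ≈ 78

78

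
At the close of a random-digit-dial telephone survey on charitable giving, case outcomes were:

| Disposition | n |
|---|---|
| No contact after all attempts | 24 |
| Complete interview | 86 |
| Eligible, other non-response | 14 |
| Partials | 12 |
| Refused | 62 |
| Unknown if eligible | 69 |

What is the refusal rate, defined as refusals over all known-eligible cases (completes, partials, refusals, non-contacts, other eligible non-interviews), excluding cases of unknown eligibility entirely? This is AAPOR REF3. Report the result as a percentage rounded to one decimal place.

31.3%

Top: 62
Denominator: 86 + 12 + 62 + 24 + 14 = 198
REF3 = 62 / 198 = 0.3131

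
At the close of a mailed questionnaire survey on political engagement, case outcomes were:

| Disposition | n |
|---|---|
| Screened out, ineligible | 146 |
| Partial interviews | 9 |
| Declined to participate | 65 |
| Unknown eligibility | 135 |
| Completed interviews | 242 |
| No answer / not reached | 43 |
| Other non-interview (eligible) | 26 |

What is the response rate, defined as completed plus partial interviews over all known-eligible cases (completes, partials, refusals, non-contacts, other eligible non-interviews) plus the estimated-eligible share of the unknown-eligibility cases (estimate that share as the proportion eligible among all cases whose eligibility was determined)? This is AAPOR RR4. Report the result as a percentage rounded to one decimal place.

Top = 242 + 9 = 251
Determined eligible = 242 + 9 + 65 + 43 + 26 = 385
e = 385 / (385 + 146) = 385 / 531 = 0.7250
Eligible share of unknowns = 0.7250 × 135 = 97.88
Base = 385 + 97.88 = 482.88
RR4 = 251 / 482.88 = 0.5198

52.0%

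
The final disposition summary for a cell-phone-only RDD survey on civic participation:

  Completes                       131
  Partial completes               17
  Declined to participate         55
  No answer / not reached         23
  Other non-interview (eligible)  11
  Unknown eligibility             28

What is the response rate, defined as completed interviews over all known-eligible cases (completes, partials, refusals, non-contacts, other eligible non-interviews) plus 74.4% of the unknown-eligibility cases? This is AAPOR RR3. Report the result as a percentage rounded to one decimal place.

Numerator = 131
Known eligible = 131 + 17 + 55 + 23 + 11 = 237
Eligible share of unknowns = 0.7440 × 28 = 20.83
Base = 237 + 20.83 = 257.83
RR3 = 131 / 257.83 = 0.5081

50.8%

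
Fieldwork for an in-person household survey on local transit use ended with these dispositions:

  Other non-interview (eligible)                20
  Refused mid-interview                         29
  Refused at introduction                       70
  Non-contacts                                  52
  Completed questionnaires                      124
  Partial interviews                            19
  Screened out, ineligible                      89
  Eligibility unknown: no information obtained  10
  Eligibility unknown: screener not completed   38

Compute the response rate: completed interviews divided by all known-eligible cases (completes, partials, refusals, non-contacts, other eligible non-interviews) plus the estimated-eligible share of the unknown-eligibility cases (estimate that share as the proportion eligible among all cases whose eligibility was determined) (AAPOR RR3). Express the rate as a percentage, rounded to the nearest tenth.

Refused = 70 + 29 = 99
Eligibility not determined = 38 + 10 = 48
Top → 124
Known eligible → 124 + 19 + 99 + 52 + 20 = 314
e = 314 / (314 + 89) = 314 / 403 = 0.7792
Eligible share of unknowns → 0.7792 × 48 = 37.40
Denominator → 314 + 37.40 = 351.40
RR3 = 124 / 351.40 = 0.3529

35.3%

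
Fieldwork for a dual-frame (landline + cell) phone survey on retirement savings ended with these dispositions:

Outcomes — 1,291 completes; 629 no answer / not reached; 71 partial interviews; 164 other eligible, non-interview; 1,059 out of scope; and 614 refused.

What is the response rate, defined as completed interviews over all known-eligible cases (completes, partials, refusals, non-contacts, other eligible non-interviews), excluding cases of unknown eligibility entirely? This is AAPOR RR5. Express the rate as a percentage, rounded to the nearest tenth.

46.6%

Top: 1291
Denom: 1291 + 71 + 614 + 629 + 164 = 2769
RR5 = 1291 / 2769 = 0.4662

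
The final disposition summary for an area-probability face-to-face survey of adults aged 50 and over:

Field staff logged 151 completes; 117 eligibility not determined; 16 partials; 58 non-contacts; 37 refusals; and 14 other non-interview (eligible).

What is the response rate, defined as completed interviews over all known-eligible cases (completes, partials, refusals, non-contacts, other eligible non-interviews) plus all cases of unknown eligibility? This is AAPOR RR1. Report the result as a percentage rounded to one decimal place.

Num = 151
Denominator = 151 + 16 + 37 + 58 + 14 + 117 = 393
RR1 = 151 / 393 = 0.3842

38.4%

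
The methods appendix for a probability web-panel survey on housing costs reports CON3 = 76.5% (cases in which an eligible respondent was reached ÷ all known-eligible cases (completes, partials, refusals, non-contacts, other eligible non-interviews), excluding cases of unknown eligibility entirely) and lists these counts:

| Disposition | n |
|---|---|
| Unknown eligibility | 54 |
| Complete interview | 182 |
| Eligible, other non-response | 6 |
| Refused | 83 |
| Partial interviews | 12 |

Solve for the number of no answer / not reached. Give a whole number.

87

Top → 182 + 12 + 83 + 6 = 283
CON3 = 283 / D = 0.765
D = 283 / 0.765 = 369.9
Rest of base = 283
no answer / not reached = 369.9 − 283 ≈ 87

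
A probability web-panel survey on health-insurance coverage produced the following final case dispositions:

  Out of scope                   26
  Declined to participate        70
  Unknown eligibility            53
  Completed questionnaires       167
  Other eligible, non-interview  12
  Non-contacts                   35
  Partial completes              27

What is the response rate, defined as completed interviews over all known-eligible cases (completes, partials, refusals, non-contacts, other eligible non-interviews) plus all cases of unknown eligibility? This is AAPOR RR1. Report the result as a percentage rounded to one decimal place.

Top: 167
Denominator: 167 + 27 + 70 + 35 + 12 + 53 = 364
RR1 = 167 / 364 = 0.4588

45.9%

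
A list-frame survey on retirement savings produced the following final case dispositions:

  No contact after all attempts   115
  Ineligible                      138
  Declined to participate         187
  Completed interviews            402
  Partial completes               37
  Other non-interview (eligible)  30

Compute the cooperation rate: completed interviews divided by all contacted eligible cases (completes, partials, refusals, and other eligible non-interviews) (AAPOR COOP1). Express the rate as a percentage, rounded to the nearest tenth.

61.3%

Numerator = 402
Denominator = 402 + 37 + 187 + 30 = 656
COOP1 = 402 / 656 = 0.6128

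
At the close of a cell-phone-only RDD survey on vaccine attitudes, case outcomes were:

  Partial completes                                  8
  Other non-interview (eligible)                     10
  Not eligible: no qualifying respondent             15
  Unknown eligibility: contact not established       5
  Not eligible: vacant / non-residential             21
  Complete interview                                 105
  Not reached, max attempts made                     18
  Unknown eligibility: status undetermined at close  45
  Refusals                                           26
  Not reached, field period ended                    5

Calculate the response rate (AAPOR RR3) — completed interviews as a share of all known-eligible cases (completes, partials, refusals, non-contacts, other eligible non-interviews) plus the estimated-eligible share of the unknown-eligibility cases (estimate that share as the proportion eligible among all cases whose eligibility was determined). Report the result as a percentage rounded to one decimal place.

49.2%

Non-contacts = 5 + 18 = 23
Eligibility not determined = 5 + 45 = 50
Screened out, ineligible = 15 + 21 = 36
Top: 105
Eligible (known): 105 + 8 + 26 + 23 + 10 = 172
e = 172 / (172 + 36) = 172 / 208 = 0.8269
e × U: 0.8269 × 50 = 41.34
Base: 172 + 41.34 = 213.34
RR3 = 105 / 213.34 = 0.4922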